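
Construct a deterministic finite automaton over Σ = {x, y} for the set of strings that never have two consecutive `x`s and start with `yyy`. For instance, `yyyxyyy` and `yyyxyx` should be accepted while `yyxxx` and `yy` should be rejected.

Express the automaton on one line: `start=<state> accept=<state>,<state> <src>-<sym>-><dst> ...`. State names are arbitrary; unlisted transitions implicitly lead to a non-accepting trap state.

Build one automaton per condition and run them in lockstep. The first has 3 states tracking partial matches of the forbidden pattern `xx`; the second has 5 states tracking whether the input so far still matches the prefix `yyy`. A product state is a pair (one from each), accepting exactly when both do. Minimizing collapses redundant product states.
A 6-state machine:
        x   y  
>  q0   q1  q2 
   q1   q1  q1 
   q2   q1  q3 
   q3   q1  q4 
 * q4   q5  q4 
 * q5   q1  q4 
(> = start, * = accepting)

start=q0 accept=q4,q5 q0-x->q1 q0-y->q2 q1-x->q1 q1-y->q1 q2-x->q1 q2-y->q3 q3-x->q1 q3-y->q4 q4-x->q5 q4-y->q4 q5-x->q1 q5-y->q4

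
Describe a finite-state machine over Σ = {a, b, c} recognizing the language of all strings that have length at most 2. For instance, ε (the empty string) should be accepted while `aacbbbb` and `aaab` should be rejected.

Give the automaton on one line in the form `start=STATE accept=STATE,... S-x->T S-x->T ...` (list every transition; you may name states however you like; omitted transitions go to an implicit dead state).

Count input length up to 3: every symbol moves from S0 toward S3, which means 'more than 2' and absorbs. Accept from {S0, S1, S2}.
4 states suffice.
        a   b   c  
>* S0   S1  S1  S1 
 * S1   S2  S2  S2 
 * S2   S3  S3  S3 
   S3   S3  S3  S3 
(> = start, * = accepting)

start=S0 accept=S0,S1,S2 S0-a->S1 S0-b->S1 S0-c->S1 S1-a->S2 S1-b->S2 S1-c->S2 S2-a->S3 S2-b->S3 S2-c->S3 S3-a->S3 S3-b->S3 S3-c->S3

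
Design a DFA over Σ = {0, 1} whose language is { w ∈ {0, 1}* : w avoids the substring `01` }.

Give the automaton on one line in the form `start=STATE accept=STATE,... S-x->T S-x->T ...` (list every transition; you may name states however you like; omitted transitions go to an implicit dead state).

This is the complement of 'contains `01`'. Use the same substring-matching states — q0 through q2 holding how much of `01` has just been matched — but flip the accepting set: everything except the trap q2 accepts.
With 3 states:
        0   1  
>* q0   q1  q0 
 * q1   q1  q2 
   q2   q2  q2 
(> = start, * = accepting)

start=q0 accept=q0,q1 q0-0->q1 q0-1->q0 q1-0->q1 q1-1->q2 q2-0->q2 q2-1->q2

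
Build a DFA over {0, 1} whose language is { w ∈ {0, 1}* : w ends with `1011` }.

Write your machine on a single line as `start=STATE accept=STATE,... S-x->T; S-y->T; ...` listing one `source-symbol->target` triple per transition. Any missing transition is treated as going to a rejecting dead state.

start=s0; accept=s4; s0-0->s0; s0-1->s1; s1-0->s2; s1-1->s1; s2-0->s0; s2-1->s3; s3-0->s2; s3-1->s4; s4-0->s2; s4-1->s1

Remember how much of `1011` the current input suffix matches. State s0 means no match yet; s1 means the last symbol is `1`; s2 means the last 2 symbols are `10`; s3 means the last 3 symbols are `101`; s4 means the last 4 symbols are `1011`. Only s4 accepts. On a mismatch, fall back to the longest proper suffix that is still a prefix of `1011`.
5 states suffice.
        0   1  
>  s0   s0  s1 
   s1   s2  s1 
   s2   s0  s3 
   s3   s2  s4 
 * s4   s2  s1 
(> = start, * = accepting)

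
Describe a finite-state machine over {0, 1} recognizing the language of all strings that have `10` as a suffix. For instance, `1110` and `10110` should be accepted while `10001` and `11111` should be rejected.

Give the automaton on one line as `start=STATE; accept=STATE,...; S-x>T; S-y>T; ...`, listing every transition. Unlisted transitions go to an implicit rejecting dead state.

Let each state record the length of the longest suffix of the input read so far that is also a prefix of `10`. q1 means the last symbol is `1`; q2 means the last 2 symbols are `10`. Accept only at q2, where the string currently ends in `10`.
With 3 states:
        0   1  
>  q0   q0  q1 
   q1   q2  q1 
 * q2   q0  q1 
(> = start, * = accepting)

start=q0; accept=q2; q0-0>q0; q0-1>q1; q1-0>q2; q1-1>q1; q2-0>q0; q2-1>q1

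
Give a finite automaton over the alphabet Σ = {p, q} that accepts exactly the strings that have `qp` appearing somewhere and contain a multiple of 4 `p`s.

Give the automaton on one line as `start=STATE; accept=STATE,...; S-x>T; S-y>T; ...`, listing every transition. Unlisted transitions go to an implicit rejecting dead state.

start=s0; accept=s8; s0-p>s1; s0-q>s2; s1-p>s3; s1-q>s4; s2-p>s4; s2-q>s2; s3-p>s5; s3-q>s6; s4-p>s6; s4-q>s4; s5-p>s0; s5-q>s7; s6-p>s7; s6-q>s6; s7-p>s8; s7-q>s7; s8-p>s4; s8-q>s8

Run two small machines in parallel and take their product. The first has 3 states tracking whether and how much of `qp` has been seen; the second has 4 states tracking the count of `p`s modulo 4. A product state is a pair (one from each), accepting exactly when both do. After merging equivalent states the machine shrinks.
9 states suffice.
        p   q  
>  s0   s1  s2 
   s1   s3  s4 
   s2   s4  s2 
   s3   s5  s6 
   s4   s6  s4 
   s5   s0  s7 
   s6   s7  s6 
   s7   s8  s7 
 * s8   s4  s8 
(> = start, * = accepting)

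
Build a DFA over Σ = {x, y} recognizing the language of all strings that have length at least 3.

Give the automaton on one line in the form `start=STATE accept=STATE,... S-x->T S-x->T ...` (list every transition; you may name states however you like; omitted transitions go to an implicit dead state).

start=A accept=D,E A-x->B A-y->B B-x->C B-y->C C-x->D C-y->D D-x->E D-y->E E-x->E E-y->E

We only need to distinguish lengths 0, 1, …, 3, and '>3'. Chain A → B → C → D → E on every symbol, with E looping. Accepting states: {D, E}.
       x  y 
>  A   B  B 
   B   C  C 
   C   D  D 
 * D   E  E 
 * E   E  E 
(> = start, * = accepting)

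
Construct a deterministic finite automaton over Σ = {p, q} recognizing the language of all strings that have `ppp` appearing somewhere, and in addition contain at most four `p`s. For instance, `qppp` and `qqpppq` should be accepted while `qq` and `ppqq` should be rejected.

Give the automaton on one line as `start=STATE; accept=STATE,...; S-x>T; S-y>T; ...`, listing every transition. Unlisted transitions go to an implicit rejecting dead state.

start=A; accept=E,H; A-p>B; A-q>A; B-p>C; B-q>D; C-p>E; C-q>F; D-p>G; D-q>D; E-p>H; E-q>E; F-p>F; F-q>F; G-p>I; G-q>F; H-p>F; H-q>H; I-p>H; I-q>F

Handle the two conditions separately and then intersect. The first has 4 states tracking whether and how much of `ppp` has been seen; the second has 6 states tracking the count of `p`s, saturating at 5. A product state is a pair (one from each), accepting exactly when both do. Minimizing collapses redundant product states.
A 9-state machine:
       p  q 
>  A   B  A 
   B   C  D 
   C   E  F 
   D   G  D 
 * E   H  E 
   F   F  F 
   G   I  F 
 * H   F  H 
   I   H  F 
(> = start, * = accepting)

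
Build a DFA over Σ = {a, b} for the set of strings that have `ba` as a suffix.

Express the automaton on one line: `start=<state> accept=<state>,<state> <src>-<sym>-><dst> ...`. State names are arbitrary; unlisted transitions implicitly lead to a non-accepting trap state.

start=q0 accept=q2 q0-a->q0 q0-b->q1 q1-a->q2 q1-b->q1 q2-a->q0 q2-b->q1

Remember how much of `ba` the current input suffix matches. State q0 means no match yet; q1 means the last symbol is `b`; q2 means the last 2 symbols are `ba`. Only q2 accepts. On a mismatch, fall back to the longest proper suffix that is still a prefix of `ba`.
        a   b  
>  q0   q0  q1 
   q1   q2  q1 
 * q2   q0  q1 
(> = start, * = accepting)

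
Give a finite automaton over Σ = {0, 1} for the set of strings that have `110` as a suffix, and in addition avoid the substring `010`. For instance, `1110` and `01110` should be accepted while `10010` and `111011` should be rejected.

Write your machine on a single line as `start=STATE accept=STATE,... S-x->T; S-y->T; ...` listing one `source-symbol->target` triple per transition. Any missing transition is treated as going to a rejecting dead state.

start=A; accept=G; A-0->B; A-1->C; B-0->B; B-1->D; C-0->B; C-1->E; D-0->F; D-1->E; E-0->G; E-1->E; F-0->F; F-1->H; G-0->B; G-1->D; H-0->F; H-1->I; I-0->J; I-1->I; J-0->F; J-1->H

Handle the two conditions separately and then intersect. The first has 4 states tracking how much of the suffix `110` has currently been matched; the second has 4 states tracking partial matches of the forbidden pattern `010`. A product state is a pair (one from each), accepting exactly when both do.
10 states suffice.
       0  1 
>  A   B  C 
   B   B  D 
   C   B  E 
   D   F  E 
   E   G  E 
   F   F  H 
 * G   B  D 
   H   F  I 
   I   J  I 
   J   F  H 
(> = start, * = accepting)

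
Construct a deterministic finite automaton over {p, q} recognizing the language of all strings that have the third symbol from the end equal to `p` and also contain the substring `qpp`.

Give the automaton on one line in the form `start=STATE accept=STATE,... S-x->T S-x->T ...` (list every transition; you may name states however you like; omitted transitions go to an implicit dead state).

start=s0 accept=s4,s5,s6,s7 s0-p->s0 s0-q->s1 s1-p->s2 s1-q->s1 s2-p->s3 s2-q->s1 s3-p->s4 s3-q->s5 s4-p->s4 s4-q->s5 s5-p->s6 s5-q->s7 s6-p->s3 s6-q->s8 s7-p->s9 s7-q->s10 s8-p->s6 s8-q->s7 s9-p->s3 s9-q->s8 s10-p->s9 s10-q->s10

Build one automaton per condition and run them in lockstep. One (15 states) tracks the last 3 symbols read; the other (4 states) tracks whether and how much of `qpp` has been seen. Each combined state is a pair, one component from each; accept when both components accept. After merging equivalent states the machine shrinks.
          p    q  
>  s0     s0   s1 
   s1     s2   s1 
   s2     s3   s1 
   s3     s4   s5 
 * s4     s4   s5 
 * s5     s6   s7 
 * s6     s3   s8 
 * s7     s9  s10 
   s8     s6   s7 
   s9     s3   s8 
   s10    s9  s10 
(> = start, * = accepting)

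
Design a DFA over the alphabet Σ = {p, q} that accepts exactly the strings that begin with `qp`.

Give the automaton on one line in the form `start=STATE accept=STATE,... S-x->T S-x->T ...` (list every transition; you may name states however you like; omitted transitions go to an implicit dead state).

Walk along `qp` while the input agrees: from s0 take `q` to s1, and so on. Any deviation drops to the rejecting sink s3. Once s2 is reached the prefix is confirmed and every continuation is accepted.
A 4-state machine:
        p   q  
>  s0   s3  s1 
   s1   s2  s3 
 * s2   s2  s2 
   s3   s3  s3 
(> = start, * = accepting)

start=s0 accept=s2 s0-p->s3 s0-q->s1 s1-p->s2 s1-q->s3 s2-p->s2 s2-q->s2 s3-p->s3 s3-q->s3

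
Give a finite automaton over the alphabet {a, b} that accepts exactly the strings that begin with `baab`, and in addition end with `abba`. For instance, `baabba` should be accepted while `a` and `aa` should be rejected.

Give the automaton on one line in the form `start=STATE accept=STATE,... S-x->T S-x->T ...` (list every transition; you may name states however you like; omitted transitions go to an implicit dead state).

Build one automaton per condition and run them in lockstep. The first has 6 states tracking whether the input so far still matches the prefix `baab`; the second has 5 states tracking how much of the suffix `abba` has currently been matched. A product state is a pair (one from each), accepting exactly when both do. Minimizing collapses redundant product states.
With 10 states:
        a   b  
>  q0   q1  q2 
   q1   q1  q1 
   q2   q3  q1 
   q3   q4  q1 
   q4   q1  q5 
   q5   q6  q7 
   q6   q6  q5 
   q7   q8  q9 
 * q8   q6  q5 
   q9   q6  q9 
(> = start, * = accepting)

start=q0 accept=q8 q0-a->q1 q0-b->q2 q1-a->q1 q1-b->q1 q2-a->q3 q2-b->q1 q3-a->q4 q3-b->q1 q4-a->q1 q4-b->q5 q5-a->q6 q5-b->q7 q6-a->q6 q6-b->q5 q7-a->q8 q7-b->q9 q8-a->q6 q8-b->q5 q9-a->q6 q9-b->q9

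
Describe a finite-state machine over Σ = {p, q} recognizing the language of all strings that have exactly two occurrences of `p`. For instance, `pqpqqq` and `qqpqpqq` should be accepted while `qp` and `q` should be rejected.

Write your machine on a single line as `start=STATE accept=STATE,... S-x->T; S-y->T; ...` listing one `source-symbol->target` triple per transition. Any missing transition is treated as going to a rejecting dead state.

Only the number of `p`s matters, and only up to 3. Make a chain A → B → C → D advanced by each `p` (with D absorbing); every other symbol self-loops. The accepting set is {C}.
A 4-state machine:
       p  q 
>  A   B  A 
   B   C  B 
 * C   D  C 
   D   D  D 
(> = start, * = accepting)

start=A; accept=C; A-p->B; A-q->A; B-p->C; B-q->B; C-p->D; C-q->C; D-p->D; D-q->D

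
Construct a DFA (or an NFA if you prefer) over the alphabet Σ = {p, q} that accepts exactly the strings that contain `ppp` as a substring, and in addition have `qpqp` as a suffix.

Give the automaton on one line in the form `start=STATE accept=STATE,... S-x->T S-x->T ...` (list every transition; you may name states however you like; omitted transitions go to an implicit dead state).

Run two small machines in parallel and take their product. One (4 states) tracks whether and how much of `ppp` has been seen; the other (5 states) tracks how much of the suffix `qpqp` has currently been matched. Each combined state is a pair, one component from each; accept when both components accept.
A 12-state machine:
       p  q 
>  A   B  C 
   B   D  C 
   C   E  C 
   D   F  C 
   E   D  G 
   F   F  H 
   G   I  C 
   H   J  H 
   I   D  G 
   J   F  K 
   K   L  H 
 * L   F  K 
(> = start, * = accepting)

start=A accept=L A-p->B A-q->C B-p->D B-q->C C-p->E C-q->C D-p->F D-q->C E-p->D E-q->G F-p->F F-q->H G-p->I G-q->C H-p->J H-q->H I-p->D I-q->G J-p->F J-q->K K-p->L K-q->H L-p->F L-q->K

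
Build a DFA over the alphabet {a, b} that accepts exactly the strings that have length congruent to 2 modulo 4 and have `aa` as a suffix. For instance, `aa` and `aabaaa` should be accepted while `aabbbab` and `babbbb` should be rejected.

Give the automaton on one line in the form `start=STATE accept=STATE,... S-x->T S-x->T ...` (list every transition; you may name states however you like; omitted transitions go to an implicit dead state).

Run two small machines in parallel and take their product. One (4 states) tracks the input length modulo 4; the other (3 states) tracks how much of the suffix `aa` has currently been matched. Each combined state is a pair, one component from each; accept when both components accept. Equivalent product states are then merged.
With 6 states:
        a   b  
>  s0   s1  s2 
   s1   s3  s4 
   s2   s4  s4 
 * s3   s5  s5 
   s4   s5  s5 
   s5   s0  s0 
(> = start, * = accepting)

start=s0 accept=s3 s0-a->s1 s0-b->s2 s1-a->s3 s1-b->s4 s2-a->s4 s2-b->s4 s3-a->s5 s3-b->s5 s4-a->s5 s4-b->s5 s5-a->s0 s5-b->s0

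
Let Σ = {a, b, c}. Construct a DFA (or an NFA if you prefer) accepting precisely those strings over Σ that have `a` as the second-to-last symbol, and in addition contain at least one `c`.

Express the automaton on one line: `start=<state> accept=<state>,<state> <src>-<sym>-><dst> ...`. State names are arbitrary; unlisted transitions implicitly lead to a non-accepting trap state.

Run two small machines in parallel and take their product. The first has 13 states tracking the last 2 symbols read; the second has 3 states tracking the count of `c`s, saturating at 2. A product state is a pair (one from each), accepting exactly when both do. After merging equivalent states the machine shrinks.
A 6-state machine:
        a   b   c  
>  q0   q1  q0  q2 
   q1   q1  q0  q3 
   q2   q4  q2  q2 
 * q3   q4  q2  q2 
   q4   q5  q3  q3 
 * q5   q5  q3  q3 
(> = start, * = accepting)

start=q0 accept=q3,q5 q0-a->q1 q0-b->q0 q0-c->q2 q1-a->q1 q1-b->q0 q1-c->q3 q2-a->q4 q2-b->q2 q2-c->q2 q3-a->q4 q3-b->q2 q3-c->q2 q4-a->q5 q4-b->q3 q4-c->q3 q5-a->q5 q5-b->q3 q5-c->q3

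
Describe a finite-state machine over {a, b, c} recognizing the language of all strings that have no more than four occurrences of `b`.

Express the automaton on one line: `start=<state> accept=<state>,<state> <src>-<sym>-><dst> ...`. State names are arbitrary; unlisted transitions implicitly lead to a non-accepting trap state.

Only the number of `b`s matters, and only up to 5. Make a chain q0 → q1 → q2 → q3 → q4 → q5 advanced by each `b` (with q5 absorbing); every other symbol self-loops. The accepting set is {q0, q1, q2, q3, q4}.
A 6-state machine:
        a   b   c  
>* q0   q0  q1  q0 
 * q1   q1  q2  q1 
 * q2   q2  q3  q2 
 * q3   q3  q4  q3 
 * q4   q4  q5  q4 
   q5   q5  q5  q5 
(> = start, * = accepting)

start=q0 accept=q0,q1,q2,q3,q4 q0-a->q0 q0-b->q1 q0-c->q0 q1-a->q1 q1-b->q2 q1-c->q1 q2-a->q2 q2-b->q3 q2-c->q2 q3-a->q3 q3-b->q4 q3-c->q3 q4-a->q4 q4-b->q5 q4-c->q4 q5-a->q5 q5-b->q5 q5-c->q5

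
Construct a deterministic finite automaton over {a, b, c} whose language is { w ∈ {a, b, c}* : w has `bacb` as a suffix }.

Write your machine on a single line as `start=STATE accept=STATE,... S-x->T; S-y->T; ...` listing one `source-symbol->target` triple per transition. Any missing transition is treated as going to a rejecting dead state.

Let each state record the length of the longest suffix of the input read so far that is also a prefix of `bacb`. s1 means the last symbol is `b`; s2 means the last 2 symbols are `ba`; s3 means the last 3 symbols are `bac`; s4 means the last 4 symbols are `bacb`. Accept only at s4, where the string currently ends in `bacb`.
A 5-state machine:
        a   b   c  
>  s0   s0  s1  s0 
   s1   s2  s1  s0 
   s2   s0  s1  s3 
   s3   s0  s4  s0 
 * s4   s2  s1  s0 
(> = start, * = accepting)

start=s0; accept=s4; s0-a->s0; s0-b->s1; s0-c->s0; s1-a->s2; s1-b->s1; s1-c->s0; s2-a->s0; s2-b->s1; s2-c->s3; s3-a->s0; s3-b->s4; s3-c->s0; s4-a->s2; s4-b->s1; s4-c->s0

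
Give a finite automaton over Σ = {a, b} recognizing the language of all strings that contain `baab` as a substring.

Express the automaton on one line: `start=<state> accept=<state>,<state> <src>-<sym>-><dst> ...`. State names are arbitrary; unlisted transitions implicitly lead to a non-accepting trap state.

start=q0 accept=q4 q0-a->q0 q0-b->q1 q1-a->q2 q1-b->q1 q2-a->q3 q2-b->q1 q3-a->q0 q3-b->q4 q4-a->q4 q4-b->q4

Track how much of `baab` has been matched so far: state q0 is no progress, q4 is the absorbing accept state reached once `baab` has occurred. Intermediate states record partial matches; on a mismatch, fall back to the longest reusable overlap.
With 5 states:
        a   b  
>  q0   q0  q1 
   q1   q2  q1 
   q2   q3  q1 
   q3   q0  q4 
 * q4   q4  q4 
(> = start, * = accepting)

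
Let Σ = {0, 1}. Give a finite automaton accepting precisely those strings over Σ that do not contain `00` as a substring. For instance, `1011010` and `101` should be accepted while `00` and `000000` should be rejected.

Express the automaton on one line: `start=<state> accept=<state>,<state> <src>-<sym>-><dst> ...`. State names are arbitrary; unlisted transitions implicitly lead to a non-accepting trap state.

Track partial matches of the forbidden pattern `00`. State S2 is a dead state reached once `00` has occurred; every other state accepts. S0 means no part of `00` is currently matched.
With 3 states:
        0   1  
>* S0   S1  S0 
 * S1   S2  S0 
   S2   S2  S2 
(> = start, * = accepting)

start=S0 accept=S0,S1 S0-0->S1 S0-1->S0 S1-0->S2 S1-1->S0 S2-0->S2 S2-1->S2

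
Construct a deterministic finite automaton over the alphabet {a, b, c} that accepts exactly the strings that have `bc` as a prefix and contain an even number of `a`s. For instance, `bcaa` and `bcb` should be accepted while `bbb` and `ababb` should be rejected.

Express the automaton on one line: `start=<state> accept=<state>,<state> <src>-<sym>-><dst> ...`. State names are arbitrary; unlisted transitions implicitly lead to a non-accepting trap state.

start=S0 accept=S3 S0-a->S1 S0-b->S2 S0-c->S1 S1-a->S1 S1-b->S1 S1-c->S1 S2-a->S1 S2-b->S1 S2-c->S3 S3-a->S4 S3-b->S3 S3-c->S3 S4-a->S3 S4-b->S4 S4-c->S4

Handle the two conditions separately and then intersect. The first has 4 states tracking whether the input so far still matches the prefix `bc`; the second has 2 states tracking the count of `a`s modulo 2. A product state is a pair (one from each), accepting exactly when both do. After merging equivalent states the machine shrinks.
5 states suffice.
        a   b   c  
>  S0   S1  S2  S1 
   S1   S1  S1  S1 
   S2   S1  S1  S3 
 * S3   S4  S3  S3 
   S4   S3  S4  S4 
(> = start, * = accepting)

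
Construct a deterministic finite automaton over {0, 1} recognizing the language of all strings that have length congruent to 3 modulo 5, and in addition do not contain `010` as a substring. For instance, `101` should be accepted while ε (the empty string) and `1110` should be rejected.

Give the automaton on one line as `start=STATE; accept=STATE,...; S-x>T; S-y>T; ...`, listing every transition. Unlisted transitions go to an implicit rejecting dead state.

start=q0; accept=q6,q7,q9; q0-0>q1; q0-1>q2; q1-0>q3; q1-1>q4; q2-0>q3; q2-1>q5; q3-0>q6; q3-1>q7; q4-0>q8; q4-1>q9; q5-0>q6; q5-1>q9; q6-0>q10; q6-1>q11; q7-0>q8; q7-1>q12; q8-0>q8; q8-1>q8; q9-0>q10; q9-1>q12; q10-0>q13; q10-1>q14; q11-0>q8; q11-1>q0; q12-0>q13; q12-1>q0; q13-0>q1; q13-1>q15; q14-0>q8; q14-1>q2; q15-0>q8; q15-1>q5

Build one automaton per condition and run them in lockstep. One (5 states) tracks the input length modulo 5; the other (4 states) tracks partial matches of the forbidden pattern `010`. Each combined state is a pair, one component from each; accept when both components accept. Equivalent product states are then merged.
16 states suffice.
          0    1  
>  q0     q1   q2 
   q1     q3   q4 
   q2     q3   q5 
   q3     q6   q7 
   q4     q8   q9 
   q5     q6   q9 
 * q6    q10  q11 
 * q7     q8  q12 
   q8     q8   q8 
 * q9    q10  q12 
   q10   q13  q14 
   q11    q8   q0 
   q12   q13   q0 
   q13    q1  q15 
   q14    q8   q2 
   q15    q8   q5 
(> = start, * = accepting)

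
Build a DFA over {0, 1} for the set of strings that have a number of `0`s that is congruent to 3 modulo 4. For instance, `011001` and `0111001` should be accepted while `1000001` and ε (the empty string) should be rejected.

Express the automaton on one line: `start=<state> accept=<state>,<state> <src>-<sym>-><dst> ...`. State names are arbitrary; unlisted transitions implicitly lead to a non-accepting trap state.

start=S0 accept=S3 S0-0->S1 S0-1->S0 S1-0->S2 S1-1->S1 S2-0->S3 S2-1->S2 S3-0->S0 S3-1->S3

Keep the running count of `0`s modulo 4: each `0` advances along the cycle S0 → S1 → S2 → S3 → S0 while other symbols loop. Accept at S3.
A 4-state machine:
        0   1  
>  S0   S1  S0 
   S1   S2  S1 
   S2   S3  S2 
 * S3   S0  S3 
(> = start, * = accepting)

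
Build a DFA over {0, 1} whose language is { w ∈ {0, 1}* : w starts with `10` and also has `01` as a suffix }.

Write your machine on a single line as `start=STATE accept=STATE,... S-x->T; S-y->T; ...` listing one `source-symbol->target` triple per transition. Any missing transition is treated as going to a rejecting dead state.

start=A; accept=G; A-0->B; A-1->C; B-0->B; B-1->D; C-0->E; C-1->F; D-0->B; D-1->F; E-0->E; E-1->G; F-0->B; F-1->F; G-0->E; G-1->H; H-0->E; H-1->H

Build one automaton per condition and run them in lockstep. The first has 4 states tracking whether the input so far still matches the prefix `10`; the second has 3 states tracking how much of the suffix `01` has currently been matched. A product state is a pair (one from each), accepting exactly when both do.
An 8-state machine:
       0  1 
>  A   B  C 
   B   B  D 
   C   E  F 
   D   B  F 
   E   E  G 
   F   B  F 
 * G   E  H 
   H   E  H 
(> = start, * = accepting)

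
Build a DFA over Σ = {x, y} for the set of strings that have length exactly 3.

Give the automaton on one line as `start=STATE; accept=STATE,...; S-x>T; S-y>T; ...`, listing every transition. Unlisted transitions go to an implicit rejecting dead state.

start=q0; accept=q3; q0-x>q1; q0-y>q1; q1-x>q2; q1-y>q2; q2-x>q3; q2-y>q3; q3-x>q4; q3-y>q4; q4-x>q4; q4-y>q4

We only need to distinguish lengths 0, 1, …, 3, and '>3'. Chain q0 → q1 → q2 → q3 → q4 on every symbol, with q4 looping. Accepting states: {q3}.
With 5 states:
        x   y  
>  q0   q1  q1 
   q1   q2  q2 
   q2   q3  q3 
 * q3   q4  q4 
   q4   q4  q4 
(> = start, * = accepting)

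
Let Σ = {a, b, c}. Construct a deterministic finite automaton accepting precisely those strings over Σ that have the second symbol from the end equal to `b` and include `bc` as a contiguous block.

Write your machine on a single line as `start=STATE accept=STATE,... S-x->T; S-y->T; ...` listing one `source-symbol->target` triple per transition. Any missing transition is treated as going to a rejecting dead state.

Handle the two conditions separately and then intersect. One (13 states) tracks the last 2 symbols read; the other (3 states) tracks whether and how much of `bc` has been seen. Each combined state is a pair, one component from each; accept when both components accept.
21 states suffice.
          a    b    c  
>  q0     q1   q2   q3 
   q1     q4   q5   q6 
   q2     q7   q8   q9 
   q3    q10  q11  q12 
   q4     q4   q5   q6 
   q5     q7   q8   q9 
   q6    q10  q11  q12 
   q7     q4   q5   q6 
   q8     q7   q8   q9 
 * q9    q13  q14  q15 
   q10    q4   q5   q6 
   q11    q7   q8   q9 
   q12   q10  q11  q12 
   q13   q16  q17  q18 
   q14   q19  q20   q9 
   q15   q13  q14  q15 
   q16   q16  q17  q18 
   q17   q19  q20   q9 
   q18   q13  q14  q15 
 * q19   q16  q17  q18 
 * q20   q19  q20   q9 
(> = start, * = accepting)

start=q0; accept=q9,q19,q20; q0-a->q1; q0-b->q2; q0-c->q3; q1-a->q4; q1-b->q5; q1-c->q6; q2-a->q7; q2-b->q8; q2-c->q9; q3-a->q10; q3-b->q11; q3-c->q12; q4-a->q4; q4-b->q5; q4-c->q6; q5-a->q7; q5-b->q8; q5-c->q9; q6-a->q10; q6-b->q11; q6-c->q12; q7-a->q4; q7-b->q5; q7-c->q6; q8-a->q7; q8-b->q8; q8-c->q9; q9-a->q13; q9-b->q14; q9-c->q15; q10-a->q4; q10-b->q5; q10-c->q6; q11-a->q7; q11-b->q8; q11-c->q9; q12-a->q10; q12-b->q11; q12-c->q12; q13-a->q16; q13-b->q17; q13-c->q18; q14-a->q19; q14-b->q20; q14-c->q9; q15-a->q13; q15-b->q14; q15-c->q15; q16-a->q16; q16-b->q17; q16-c->q18; q17-a->q19; q17-b->q20; q17-c->q9; q18-a->q13; q18-b->q14; q18-c->q15; q19-a->q16; q19-b->q17; q19-c->q18; q20-a->q19; q20-b->q20; q20-c->q9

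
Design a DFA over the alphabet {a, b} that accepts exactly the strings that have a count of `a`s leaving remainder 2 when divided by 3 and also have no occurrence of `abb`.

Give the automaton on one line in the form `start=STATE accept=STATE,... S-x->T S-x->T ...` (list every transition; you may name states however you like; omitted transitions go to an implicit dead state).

Build one automaton per condition and run them in lockstep. The first has 3 states tracking the count of `a`s modulo 3; the second has 4 states tracking partial matches of the forbidden pattern `abb`. A product state is a pair (one from each), accepting exactly when both do. Minimizing collapses redundant product states.
With 8 states:
        a   b  
>  q0   q1  q0 
   q1   q2  q3 
 * q2   q4  q5 
   q3   q2  q6 
   q4   q1  q7 
 * q5   q4  q6 
   q6   q6  q6 
   q7   q1  q6 
(> = start, * = accepting)

start=q0 accept=q2,q5 q0-a->q1 q0-b->q0 q1-a->q2 q1-b->q3 q2-a->q4 q2-b->q5 q3-a->q2 q3-b->q6 q4-a->q1 q4-b->q7 q5-a->q4 q5-b->q6 q6-a->q6 q6-b->q6 q7-a->q1 q7-b->q6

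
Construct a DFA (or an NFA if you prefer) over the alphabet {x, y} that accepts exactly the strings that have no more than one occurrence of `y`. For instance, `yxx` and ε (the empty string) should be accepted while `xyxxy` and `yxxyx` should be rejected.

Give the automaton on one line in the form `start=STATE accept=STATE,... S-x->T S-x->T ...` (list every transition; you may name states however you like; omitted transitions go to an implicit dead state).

start=q0 accept=q0,q1 q0-x->q0 q0-y->q1 q1-x->q1 q1-y->q2 q2-x->q2 q2-y->q2

Count `y`s, saturating at 2: state q0 means no `y` yet, q1 means one `y` seen, q2 means more than one. Each `y` increments (capped at q2); other symbols loop. Accept from {q0, q1}.
        x   y  
>* q0   q0  q1 
 * q1   q1  q2 
   q2   q2  q2 
(> = start, * = accepting)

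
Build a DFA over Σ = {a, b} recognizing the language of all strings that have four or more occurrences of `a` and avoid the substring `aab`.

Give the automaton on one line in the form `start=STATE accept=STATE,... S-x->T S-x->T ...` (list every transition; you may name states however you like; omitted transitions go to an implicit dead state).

Run two small machines in parallel and take their product. The first has 6 states tracking the count of `a`s, saturating at 5; the second has 4 states tracking partial matches of the forbidden pattern `aab`. A product state is a pair (one from each), accepting exactly when both do. Minimizing collapses redundant product states.
With 13 states:
          a    b  
>  S0     S1   S0 
   S1     S2   S3 
   S2     S4   S5 
   S3     S6   S3 
   S4     S7   S5 
   S5     S5   S5 
   S6     S4   S8 
 * S7     S7   S5 
   S8     S9   S8 
   S9     S7  S10 
   S10   S11  S10 
 * S11    S7  S12 
 * S12   S11  S12 
(> = start, * = accepting)

start=S0 accept=S7,S11,S12 S0-a->S1 S0-b->S0 S1-a->S2 S1-b->S3 S2-a->S4 S2-b->S5 S3-a->S6 S3-b->S3 S4-a->S7 S4-b->S5 S5-a->S5 S5-b->S5 S6-a->S4 S6-b->S8 S7-a->S7 S7-b->S5 S8-a->S9 S8-b->S8 S9-a->S7 S9-b->S10 S10-a->S11 S10-b->S10 S11-a->S7 S11-b->S12 S12-a->S11 S12-b->S12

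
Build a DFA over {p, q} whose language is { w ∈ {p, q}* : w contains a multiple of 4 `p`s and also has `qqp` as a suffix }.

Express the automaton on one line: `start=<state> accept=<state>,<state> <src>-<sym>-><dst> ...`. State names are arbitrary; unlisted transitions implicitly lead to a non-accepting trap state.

start=S0 accept=S6 S0-p->S1 S0-q->S0 S1-p->S2 S1-q->S1 S2-p->S3 S2-q->S2 S3-p->S0 S3-q->S4 S4-p->S0 S4-q->S5 S5-p->S6 S5-q->S5 S6-p->S1 S6-q->S0

Build one automaton per condition and run them in lockstep. The first has 4 states tracking the count of `p`s modulo 4; the second has 4 states tracking how much of the suffix `qqp` has currently been matched. A product state is a pair (one from each), accepting exactly when both do. After merging equivalent states the machine shrinks.
        p   q  
>  S0   S1  S0 
   S1   S2  S1 
   S2   S3  S2 
   S3   S0  S4 
   S4   S0  S5 
   S5   S6  S5 
 * S6   S1  S0 
(> = start, * = accepting)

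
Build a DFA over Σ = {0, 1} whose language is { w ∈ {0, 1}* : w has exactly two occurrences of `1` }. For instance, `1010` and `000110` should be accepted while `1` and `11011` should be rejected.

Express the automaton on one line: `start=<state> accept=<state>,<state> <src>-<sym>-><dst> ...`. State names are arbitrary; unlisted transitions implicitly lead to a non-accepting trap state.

Only the number of `1`s matters, and only up to 3. Make a chain s0 → s1 → s2 → s3 advanced by each `1` (with s3 absorbing); every other symbol self-loops. The accepting set is {s2}.
With 4 states:
        0   1  
>  s0   s0  s1 
   s1   s1  s2 
 * s2   s2  s3 
   s3   s3  s3 
(> = start, * = accepting)

start=s0 accept=s2 s0-0->s0 s0-1->s1 s1-0->s1 s1-1->s2 s2-0->s2 s2-1->s3 s3-0->s3 s3-1->s3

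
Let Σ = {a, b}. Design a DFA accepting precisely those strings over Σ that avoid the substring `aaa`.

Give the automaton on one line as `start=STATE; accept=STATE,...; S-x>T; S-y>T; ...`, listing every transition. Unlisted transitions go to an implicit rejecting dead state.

This is the complement of 'contains `aaa`'. Use the same substring-matching states — q0 through q3 holding how much of `aaa` has just been matched — but flip the accepting set: everything except the trap q3 accepts.
4 states suffice.
        a   b  
>* q0   q1  q0 
 * q1   q2  q0 
 * q2   q3  q0 
   q3   q3  q3 
(> = start, * = accepting)

start=q0; accept=q0,q1,q2; q0-a>q1; q0-b>q0; q1-a>q2; q1-b>q0; q2-a>q3; q2-b>q0; q3-a>q3; q3-b>q3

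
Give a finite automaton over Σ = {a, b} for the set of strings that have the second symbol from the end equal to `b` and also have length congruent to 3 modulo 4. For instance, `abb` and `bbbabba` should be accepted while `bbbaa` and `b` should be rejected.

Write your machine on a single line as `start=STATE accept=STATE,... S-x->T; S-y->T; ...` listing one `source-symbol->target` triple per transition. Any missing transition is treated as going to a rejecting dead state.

start=q0; accept=q5; q0-a->q1; q0-b->q1; q1-a->q2; q1-b->q3; q2-a->q4; q2-b->q4; q3-a->q5; q3-b->q5; q4-a->q0; q4-b->q0; q5-a->q0; q5-b->q0

Run two small machines in parallel and take their product. The first has 7 states tracking the last 2 symbols read; the second has 4 states tracking the input length modulo 4. A product state is a pair (one from each), accepting exactly when both do. Equivalent product states are then merged.
6 states suffice.
        a   b  
>  q0   q1  q1 
   q1   q2  q3 
   q2   q4  q4 
   q3   q5  q5 
   q4   q0  q0 
 * q5   q0  q0 
(> = start, * = accepting)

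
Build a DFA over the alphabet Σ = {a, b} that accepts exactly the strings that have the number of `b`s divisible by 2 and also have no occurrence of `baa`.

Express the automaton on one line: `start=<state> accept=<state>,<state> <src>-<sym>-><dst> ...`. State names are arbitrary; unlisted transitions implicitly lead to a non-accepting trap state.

Run two small machines in parallel and take their product. The first has 2 states tracking the count of `b`s modulo 2; the second has 4 states tracking partial matches of the forbidden pattern `baa`. A product state is a pair (one from each), accepting exactly when both do.
With 7 states:
        a   b  
>* q0   q0  q1 
   q1   q2  q3 
   q2   q4  q3 
 * q3   q5  q1 
   q4   q4  q6 
 * q5   q6  q1 
   q6   q6  q4 
(> = start, * = accepting)

start=q0 accept=q0,q3,q5 q0-a->q0 q0-b->q1 q1-a->q2 q1-b->q3 q2-a->q4 q2-b->q3 q3-a->q5 q3-b->q1 q4-a->q4 q4-b->q6 q5-a->q6 q5-b->q1 q6-a->q6 q6-b->q4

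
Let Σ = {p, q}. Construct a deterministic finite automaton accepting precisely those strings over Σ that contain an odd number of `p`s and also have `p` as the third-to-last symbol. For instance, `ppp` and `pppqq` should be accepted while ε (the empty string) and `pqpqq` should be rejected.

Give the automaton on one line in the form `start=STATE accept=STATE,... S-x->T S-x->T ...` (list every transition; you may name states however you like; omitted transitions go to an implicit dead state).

Run two small machines in parallel and take their product. One (2 states) tracks the count of `p`s modulo 2; the other (15 states) tracks the last 3 symbols read. Each combined state is a pair, one component from each; accept when both components accept. Minimizing collapses redundant product states.
With 12 states:
          p    q  
>  S0     S1   S0 
   S1     S2   S3 
   S2     S4   S5 
   S3     S6   S7 
 * S4     S2   S8 
   S5     S9   S0 
   S6    S10   S5 
 * S7     S6  S11 
 * S8     S6   S7 
 * S9     S2   S3 
   S10    S2   S8 
   S11    S6  S11 
(> = start, * = accepting)

start=S0 accept=S4,S7,S8,S9 S0-p->S1 S0-q->S0 S1-p->S2 S1-q->S3 S2-p->S4 S2-q->S5 S3-p->S6 S3-q->S7 S4-p->S2 S4-q->S8 S5-p->S9 S5-q->S0 S6-p->S10 S6-q->S5 S7-p->S6 S7-q->S11 S8-p->S6 S8-q->S7 S9-p->S2 S9-q->S3 S10-p->S2 S10-q->S8 S11-p->S6 S11-q->S11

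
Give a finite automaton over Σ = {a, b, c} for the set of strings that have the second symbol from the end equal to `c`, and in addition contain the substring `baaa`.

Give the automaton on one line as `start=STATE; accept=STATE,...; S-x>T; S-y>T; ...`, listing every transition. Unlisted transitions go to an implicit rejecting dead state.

start=q0; accept=q6,q7; q0-a>q0; q0-b>q1; q0-c>q0; q1-a>q2; q1-b>q1; q1-c>q0; q2-a>q3; q2-b>q1; q2-c>q0; q3-a>q4; q3-b>q1; q3-c>q0; q4-a>q4; q4-b>q4; q4-c>q5; q5-a>q6; q5-b>q6; q5-c>q7; q6-a>q4; q6-b>q4; q6-c>q5; q7-a>q6; q7-b>q6; q7-c>q7

Handle the two conditions separately and then intersect. One (13 states) tracks the last 2 symbols read; the other (5 states) tracks whether and how much of `baaa` has been seen. Each combined state is a pair, one component from each; accept when both components accept. Equivalent product states are then merged.
An 8-state machine:
        a   b   c  
>  q0   q0  q1  q0 
   q1   q2  q1  q0 
   q2   q3  q1  q0 
   q3   q4  q1  q0 
   q4   q4  q4  q5 
   q5   q6  q6  q7 
 * q6   q4  q4  q5 
 * q7   q6  q6  q7 
(> = start, * = accepting)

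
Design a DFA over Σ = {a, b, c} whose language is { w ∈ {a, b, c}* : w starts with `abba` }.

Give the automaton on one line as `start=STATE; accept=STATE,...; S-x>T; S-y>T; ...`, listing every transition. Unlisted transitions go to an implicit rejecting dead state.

Walk along `abba` while the input agrees: from q0 take `a` to q1, and so on. Any deviation drops to the rejecting sink q5. Once q4 is reached the prefix is confirmed and every continuation is accepted.
6 states suffice.
        a   b   c  
>  q0   q1  q5  q5 
   q1   q5  q2  q5 
   q2   q5  q3  q5 
   q3   q4  q5  q5 
 * q4   q4  q4  q4 
   q5   q5  q5  q5 
(> = start, * = accepting)

start=q0; accept=q4; q0-a>q1; q0-b>q5; q0-c>q5; q1-a>q5; q1-b>q2; q1-c>q5; q2-a>q5; q2-b>q3; q2-c>q5; q3-a>q4; q3-b>q5; q3-c>q5; q4-a>q4; q4-b>q4; q4-c>q4; q5-a>q5; q5-b>q5; q5-c>q5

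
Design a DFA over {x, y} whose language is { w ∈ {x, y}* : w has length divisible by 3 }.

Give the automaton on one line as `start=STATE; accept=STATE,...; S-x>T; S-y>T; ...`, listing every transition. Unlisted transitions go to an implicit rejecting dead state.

start=S0; accept=S0; S0-x>S1; S0-y>S1; S1-x>S2; S1-y>S2; S2-x>S0; S2-y>S0

Only the length mod 3 matters, so use a 3-cycle: from any state, every input symbol moves to the next state, wrapping S2 back to S0. Mark S0 accepting.
With 3 states:
        x   y  
>* S0   S1  S1 
   S1   S2  S2 
   S2   S0  S0 
(> = start, * = accepting)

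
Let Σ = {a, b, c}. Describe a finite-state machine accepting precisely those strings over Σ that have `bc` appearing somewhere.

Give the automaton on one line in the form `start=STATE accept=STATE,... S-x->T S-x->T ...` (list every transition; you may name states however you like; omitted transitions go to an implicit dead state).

States S0..S1 record the length of the longest prefix of `bc` that matches the current input suffix. Reaching S2 means `bc` has been seen, and we stay there forever. Accept from S2.
A 3-state machine:
        a   b   c  
>  S0   S0  S1  S0 
   S1   S0  S1  S2 
 * S2   S2  S2  S2 
(> = start, * = accepting)

start=S0 accept=S2 S0-a->S0 S0-b->S1 S0-c->S0 S1-a->S0 S1-b->S1 S1-c->S2 S2-a->S2 S2-b->S2 S2-c->S2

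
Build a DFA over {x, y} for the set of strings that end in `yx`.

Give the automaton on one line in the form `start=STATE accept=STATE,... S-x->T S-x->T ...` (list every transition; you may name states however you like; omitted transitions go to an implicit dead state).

Let each state record the length of the longest suffix of the input read so far that is also a prefix of `yx`. s1 means the last symbol is `y`; s2 means the last 2 symbols are `yx`. Accept only at s2, where the string currently ends in `yx`.
With 3 states:
        x   y  
>  s0   s0  s1 
   s1   s2  s1 
 * s2   s0  s1 
(> = start, * = accepting)

start=s0 accept=s2 s0-x->s0 s0-y->s1 s1-x->s2 s1-y->s1 s2-x->s0 s2-y->s1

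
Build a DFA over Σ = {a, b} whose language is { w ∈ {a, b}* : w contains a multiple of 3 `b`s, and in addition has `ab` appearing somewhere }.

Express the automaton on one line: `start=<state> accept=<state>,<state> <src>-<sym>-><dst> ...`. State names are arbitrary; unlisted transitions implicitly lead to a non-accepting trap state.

Build one automaton per condition and run them in lockstep. One (3 states) tracks the count of `b`s modulo 3; the other (3 states) tracks whether and how much of `ab` has been seen. Each combined state is a pair, one component from each; accept when both components accept. After merging equivalent states the machine shrinks.
7 states suffice.
        a   b  
>  q0   q1  q2 
   q1   q1  q3 
   q2   q3  q4 
   q3   q3  q5 
   q4   q5  q0 
   q5   q5  q6 
 * q6   q6  q3 
(> = start, * = accepting)

start=q0 accept=q6 q0-a->q1 q0-b->q2 q1-a->q1 q1-b->q3 q2-a->q3 q2-b->q4 q3-a->q3 q3-b->q5 q4-a->q5 q4-b->q0 q5-a->q5 q5-b->q6 q6-a->q6 q6-b->q3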